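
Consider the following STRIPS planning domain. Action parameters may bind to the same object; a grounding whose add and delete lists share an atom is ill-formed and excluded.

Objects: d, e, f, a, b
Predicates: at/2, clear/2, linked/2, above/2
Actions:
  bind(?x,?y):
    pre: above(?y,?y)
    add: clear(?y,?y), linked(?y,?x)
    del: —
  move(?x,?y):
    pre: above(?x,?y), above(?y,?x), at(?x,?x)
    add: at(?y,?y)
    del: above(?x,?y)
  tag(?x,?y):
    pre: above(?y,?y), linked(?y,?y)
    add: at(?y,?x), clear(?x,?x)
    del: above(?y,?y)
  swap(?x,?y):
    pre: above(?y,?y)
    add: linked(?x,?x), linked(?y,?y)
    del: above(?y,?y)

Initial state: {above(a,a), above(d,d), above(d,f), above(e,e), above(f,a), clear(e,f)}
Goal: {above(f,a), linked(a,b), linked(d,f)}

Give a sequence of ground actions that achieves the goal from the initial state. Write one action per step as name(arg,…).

bind(f,d); bind(b,a)

1. bind(f,d)  →  {above(a,a), above(d,d), above(d,f), above(e,e), above(f,a), clear(d,d), clear(e,f), linked(d,f)}
2. bind(b,a)  →  {above(a,a), above(d,d), above(d,f), above(e,e), above(f,a), clear(a,a), clear(d,d), clear(e,f), linked(a,b), linked(d,f)}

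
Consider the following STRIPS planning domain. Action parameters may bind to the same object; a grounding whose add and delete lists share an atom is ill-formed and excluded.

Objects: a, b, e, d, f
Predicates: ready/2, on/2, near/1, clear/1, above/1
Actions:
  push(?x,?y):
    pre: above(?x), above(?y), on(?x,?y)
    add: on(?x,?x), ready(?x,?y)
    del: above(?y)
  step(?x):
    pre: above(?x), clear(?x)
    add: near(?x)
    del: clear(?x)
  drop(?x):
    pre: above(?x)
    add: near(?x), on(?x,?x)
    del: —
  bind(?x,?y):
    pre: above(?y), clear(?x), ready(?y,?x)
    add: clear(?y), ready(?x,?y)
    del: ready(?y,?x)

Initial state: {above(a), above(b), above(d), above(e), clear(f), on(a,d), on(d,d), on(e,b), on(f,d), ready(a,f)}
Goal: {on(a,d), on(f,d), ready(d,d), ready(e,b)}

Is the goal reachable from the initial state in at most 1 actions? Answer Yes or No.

No

1. push(e,b)  →  {above(a), above(d), above(e), clear(f), on(a,d), on(d,d), on(e,b), on(e,e), on(f,d), ready(a,f), ready(e,b)}
2. push(d,d)  →  {above(a), above(e), clear(f), on(a,d), on(d,d), on(e,b), on(e,e), on(f,d), ready(a,f), ready(d,d), ready(e,b)}
optimal plan length = 2; 2 > 1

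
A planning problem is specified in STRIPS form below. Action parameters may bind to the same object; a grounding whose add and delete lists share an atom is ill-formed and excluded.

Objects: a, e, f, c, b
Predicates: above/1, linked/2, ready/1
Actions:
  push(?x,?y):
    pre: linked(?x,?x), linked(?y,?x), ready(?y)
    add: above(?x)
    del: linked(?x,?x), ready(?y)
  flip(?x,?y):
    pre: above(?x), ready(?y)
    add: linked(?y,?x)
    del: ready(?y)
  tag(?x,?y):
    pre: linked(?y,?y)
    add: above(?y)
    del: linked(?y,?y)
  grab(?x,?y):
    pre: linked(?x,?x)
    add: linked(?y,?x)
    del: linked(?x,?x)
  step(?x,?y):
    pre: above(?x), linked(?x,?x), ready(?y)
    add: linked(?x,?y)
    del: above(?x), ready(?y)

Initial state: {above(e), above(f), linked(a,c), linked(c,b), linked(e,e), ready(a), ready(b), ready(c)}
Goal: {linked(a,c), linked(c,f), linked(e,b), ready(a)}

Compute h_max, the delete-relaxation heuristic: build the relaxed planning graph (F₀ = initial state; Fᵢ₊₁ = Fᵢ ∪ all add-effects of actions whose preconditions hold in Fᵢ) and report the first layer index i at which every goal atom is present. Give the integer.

1

F0 = init (8 atoms)
F1 = F0 ∪ {linked(a,e), linked(a,f), linked(b,e), linked(b,f), linked(c,e), linked(c,f), linked(e,a), linked(e,b), linked(e,c), linked(f,e)}  (18 atoms)
goal ⊆ F1  ⇒  h_max = 1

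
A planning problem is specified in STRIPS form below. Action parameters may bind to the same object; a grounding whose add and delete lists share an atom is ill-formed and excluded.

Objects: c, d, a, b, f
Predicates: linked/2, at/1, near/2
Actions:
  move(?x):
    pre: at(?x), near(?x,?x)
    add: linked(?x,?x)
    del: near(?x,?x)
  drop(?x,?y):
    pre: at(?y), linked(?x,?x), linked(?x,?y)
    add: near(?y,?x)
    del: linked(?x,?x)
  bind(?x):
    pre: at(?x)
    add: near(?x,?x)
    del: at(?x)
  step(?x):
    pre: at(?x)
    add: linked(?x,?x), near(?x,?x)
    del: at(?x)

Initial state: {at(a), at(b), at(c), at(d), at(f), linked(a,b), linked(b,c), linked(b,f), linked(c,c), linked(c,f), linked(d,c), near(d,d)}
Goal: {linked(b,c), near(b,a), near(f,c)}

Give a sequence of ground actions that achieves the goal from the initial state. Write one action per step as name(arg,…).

drop(c,f); step(a); drop(a,b)

1. drop(c,f)  →  {at(a), at(b), at(c), at(d), at(f), linked(a,b), linked(b,c), linked(b,f), linked(c,f), linked(d,c), near(d,d), near(f,c)}
2. step(a)  →  {at(b), at(c), at(d), at(f), linked(a,a), linked(a,b), linked(b,c), linked(b,f), linked(c,f), linked(d,c), near(a,a), near(d,d), near(f,c)}
3. drop(a,b)  →  {at(b), at(c), at(d), at(f), linked(a,b), linked(b,c), linked(b,f), linked(c,f), linked(d,c), near(a,a), near(b,a), near(d,d), near(f,c)}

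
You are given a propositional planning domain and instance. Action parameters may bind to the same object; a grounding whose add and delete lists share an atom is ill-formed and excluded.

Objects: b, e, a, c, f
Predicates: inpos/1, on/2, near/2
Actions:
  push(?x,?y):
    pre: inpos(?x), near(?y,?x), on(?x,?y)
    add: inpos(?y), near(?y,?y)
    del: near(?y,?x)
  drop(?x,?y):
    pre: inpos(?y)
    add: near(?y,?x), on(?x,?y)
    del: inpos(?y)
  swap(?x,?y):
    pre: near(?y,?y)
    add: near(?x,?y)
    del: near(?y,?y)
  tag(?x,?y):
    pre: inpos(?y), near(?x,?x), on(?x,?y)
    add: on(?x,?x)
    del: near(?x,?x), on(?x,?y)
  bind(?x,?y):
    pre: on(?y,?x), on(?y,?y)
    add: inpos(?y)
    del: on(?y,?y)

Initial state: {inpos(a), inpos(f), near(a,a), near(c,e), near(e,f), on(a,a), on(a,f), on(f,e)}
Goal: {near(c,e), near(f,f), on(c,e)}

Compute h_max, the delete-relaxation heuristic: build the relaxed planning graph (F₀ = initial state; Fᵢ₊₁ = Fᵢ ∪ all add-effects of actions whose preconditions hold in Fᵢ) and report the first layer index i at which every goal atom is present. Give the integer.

2

F0 = init (8 atoms)
F1 = F0 ∪ {inpos(e), near(a,b), near(a,c), near(a,e), near(a,f), near(b,a), near(c,a), near(e,a), near(e,e), near(f,a), near(f,b), near(f,c), near(f,e), near(f,f), on(b,a), on(b,f), on(c,a), on(c,f), on(e,a), on(e,f), on(f,a), on(f,f)}  (30 atoms)
F2 = F1 ∪ {near(b,e), near(b,f), near(c,f), near(e,b), near(e,c), on(a,e), on(b,e), on(c,e), on(e,e)}  (39 atoms)
goal ⊆ F2  ⇒  h_max = 2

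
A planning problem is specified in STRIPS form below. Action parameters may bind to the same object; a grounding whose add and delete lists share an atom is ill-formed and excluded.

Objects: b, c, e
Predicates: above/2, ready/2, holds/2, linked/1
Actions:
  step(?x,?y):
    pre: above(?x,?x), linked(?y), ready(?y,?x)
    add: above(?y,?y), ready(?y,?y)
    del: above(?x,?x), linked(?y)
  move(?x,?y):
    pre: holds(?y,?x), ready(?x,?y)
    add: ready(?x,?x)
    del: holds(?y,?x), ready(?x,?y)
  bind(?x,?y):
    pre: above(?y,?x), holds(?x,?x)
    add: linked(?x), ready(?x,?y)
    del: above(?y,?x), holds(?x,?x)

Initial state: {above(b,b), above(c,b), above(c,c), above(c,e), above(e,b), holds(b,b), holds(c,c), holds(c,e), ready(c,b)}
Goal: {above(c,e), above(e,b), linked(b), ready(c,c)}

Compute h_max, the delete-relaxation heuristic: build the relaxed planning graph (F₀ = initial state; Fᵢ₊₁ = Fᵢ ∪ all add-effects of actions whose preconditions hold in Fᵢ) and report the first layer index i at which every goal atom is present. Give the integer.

F0 = init (9 atoms)
F1 = F0 ∪ {linked(b), linked(c), ready(b,b), ready(b,c), ready(b,e), ready(c,c)}  (15 atoms)
goal ⊆ F1  ⇒  h_max = 1

1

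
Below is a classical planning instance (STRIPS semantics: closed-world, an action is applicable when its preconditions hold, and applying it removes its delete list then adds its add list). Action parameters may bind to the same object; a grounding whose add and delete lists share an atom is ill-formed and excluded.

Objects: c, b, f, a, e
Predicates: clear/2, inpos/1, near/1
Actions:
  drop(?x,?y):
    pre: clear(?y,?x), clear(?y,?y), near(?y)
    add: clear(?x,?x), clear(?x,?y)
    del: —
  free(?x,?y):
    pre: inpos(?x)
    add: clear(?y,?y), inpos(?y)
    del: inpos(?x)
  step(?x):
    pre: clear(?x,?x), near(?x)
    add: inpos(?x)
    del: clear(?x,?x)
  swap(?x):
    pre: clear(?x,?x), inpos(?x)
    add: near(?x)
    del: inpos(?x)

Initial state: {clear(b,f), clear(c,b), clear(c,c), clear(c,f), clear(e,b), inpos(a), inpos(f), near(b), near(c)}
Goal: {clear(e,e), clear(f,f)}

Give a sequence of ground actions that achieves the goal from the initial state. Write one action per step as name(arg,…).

1. drop(f,c)  →  {clear(b,f), clear(c,b), clear(c,c), clear(c,f), clear(e,b), clear(f,c), clear(f,f), inpos(a), inpos(f), near(b), near(c)}
2. free(f,e)  →  {clear(b,f), clear(c,b), clear(c,c), clear(c,f), clear(e,b), clear(e,e), clear(f,c), clear(f,f), inpos(a), inpos(e), near(b), near(c)}

drop(f,c); free(f,e)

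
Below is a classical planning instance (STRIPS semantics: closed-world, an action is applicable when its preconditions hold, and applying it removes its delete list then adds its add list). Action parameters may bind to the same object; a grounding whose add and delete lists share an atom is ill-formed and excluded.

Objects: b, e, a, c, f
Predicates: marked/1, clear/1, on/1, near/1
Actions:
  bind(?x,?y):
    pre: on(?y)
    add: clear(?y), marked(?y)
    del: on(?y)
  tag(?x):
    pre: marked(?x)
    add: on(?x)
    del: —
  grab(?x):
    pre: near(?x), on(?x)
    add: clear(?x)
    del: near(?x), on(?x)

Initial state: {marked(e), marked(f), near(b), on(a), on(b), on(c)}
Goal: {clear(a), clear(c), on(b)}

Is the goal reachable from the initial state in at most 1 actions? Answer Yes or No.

No

1. bind(b,a)  →  {clear(a), marked(a), marked(e), marked(f), near(b), on(b), on(c)}
2. bind(b,c)  →  {clear(a), clear(c), marked(a), marked(c), marked(e), marked(f), near(b), on(b)}
optimal plan length = 2; 2 > 1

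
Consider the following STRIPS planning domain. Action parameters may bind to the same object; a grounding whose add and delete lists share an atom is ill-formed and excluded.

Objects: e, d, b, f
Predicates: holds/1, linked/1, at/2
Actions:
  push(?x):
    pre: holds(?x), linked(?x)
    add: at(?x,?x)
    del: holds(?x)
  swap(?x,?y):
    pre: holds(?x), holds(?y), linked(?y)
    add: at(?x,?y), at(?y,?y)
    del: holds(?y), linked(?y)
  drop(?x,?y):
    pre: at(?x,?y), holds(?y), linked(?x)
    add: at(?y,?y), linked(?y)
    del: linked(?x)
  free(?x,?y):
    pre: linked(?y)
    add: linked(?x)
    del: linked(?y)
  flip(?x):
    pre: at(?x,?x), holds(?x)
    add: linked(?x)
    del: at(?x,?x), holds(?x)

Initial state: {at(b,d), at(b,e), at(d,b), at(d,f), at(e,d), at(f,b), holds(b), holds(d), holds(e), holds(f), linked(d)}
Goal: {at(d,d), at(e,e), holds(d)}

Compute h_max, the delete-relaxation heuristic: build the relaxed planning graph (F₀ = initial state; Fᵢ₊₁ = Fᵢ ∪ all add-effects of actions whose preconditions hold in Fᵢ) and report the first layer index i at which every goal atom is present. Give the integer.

2

F0 = init (11 atoms)
F1 = F0 ∪ {at(b,b), at(d,d), at(f,d), at(f,f), linked(b), linked(e), linked(f)}  (18 atoms)
F2 = F1 ∪ {at(b,f), at(d,e), at(e,b), at(e,e), at(e,f), at(f,e)}  (24 atoms)
goal ⊆ F2  ⇒  h_max = 2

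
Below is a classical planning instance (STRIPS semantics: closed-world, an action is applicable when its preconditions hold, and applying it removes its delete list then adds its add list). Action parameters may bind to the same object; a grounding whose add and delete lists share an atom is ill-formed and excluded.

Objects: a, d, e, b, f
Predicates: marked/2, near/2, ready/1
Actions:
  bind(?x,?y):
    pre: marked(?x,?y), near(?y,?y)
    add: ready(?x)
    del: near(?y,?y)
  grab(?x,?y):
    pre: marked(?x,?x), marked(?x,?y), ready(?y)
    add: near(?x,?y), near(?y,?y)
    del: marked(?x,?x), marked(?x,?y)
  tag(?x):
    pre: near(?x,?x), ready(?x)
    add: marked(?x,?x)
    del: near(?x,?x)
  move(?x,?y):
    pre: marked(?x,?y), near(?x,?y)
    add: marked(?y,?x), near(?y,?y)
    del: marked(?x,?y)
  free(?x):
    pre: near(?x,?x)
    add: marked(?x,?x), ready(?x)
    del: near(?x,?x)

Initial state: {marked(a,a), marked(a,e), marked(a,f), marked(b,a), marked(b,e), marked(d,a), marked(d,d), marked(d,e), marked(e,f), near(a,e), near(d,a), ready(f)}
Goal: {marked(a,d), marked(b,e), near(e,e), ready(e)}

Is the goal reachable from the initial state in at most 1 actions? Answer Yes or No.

1. move(a,e)  →  {marked(a,a), marked(a,f), marked(b,a), marked(b,e), marked(d,a), marked(d,d), marked(d,e), marked(e,a), marked(e,f), near(a,e), near(d,a), near(e,e), ready(f)}
2. move(d,a)  →  {marked(a,a), marked(a,d), marked(a,f), marked(b,a), marked(b,e), marked(d,d), marked(d,e), marked(e,a), marked(e,f), near(a,a), near(a,e), near(d,a), near(e,e), ready(f)}
3. bind(e,a)  →  {marked(a,a), marked(a,d), marked(a,f), marked(b,a), marked(b,e), marked(d,d), marked(d,e), marked(e,a), marked(e,f), near(a,e), near(d,a), near(e,e), ready(e), ready(f)}
optimal plan length = 3; 3 > 1

No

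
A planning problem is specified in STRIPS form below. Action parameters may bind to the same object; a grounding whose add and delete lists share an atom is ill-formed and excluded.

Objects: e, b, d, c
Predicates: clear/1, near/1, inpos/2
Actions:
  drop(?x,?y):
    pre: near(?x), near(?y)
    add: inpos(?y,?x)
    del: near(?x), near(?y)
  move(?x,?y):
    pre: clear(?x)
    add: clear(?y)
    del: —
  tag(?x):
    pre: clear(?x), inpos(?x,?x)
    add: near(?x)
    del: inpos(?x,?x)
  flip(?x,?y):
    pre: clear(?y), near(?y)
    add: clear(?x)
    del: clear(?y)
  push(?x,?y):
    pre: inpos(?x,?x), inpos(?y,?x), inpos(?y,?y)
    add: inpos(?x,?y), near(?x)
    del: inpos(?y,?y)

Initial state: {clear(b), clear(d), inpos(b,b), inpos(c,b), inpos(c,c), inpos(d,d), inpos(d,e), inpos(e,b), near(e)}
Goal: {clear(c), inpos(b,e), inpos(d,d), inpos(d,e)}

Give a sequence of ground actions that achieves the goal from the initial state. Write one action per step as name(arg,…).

drop(e,e); move(b,c); push(b,e)

1. drop(e,e)  →  {clear(b), clear(d), inpos(b,b), inpos(c,b), inpos(c,c), inpos(d,d), inpos(d,e), inpos(e,b), inpos(e,e)}
2. move(b,c)  →  {clear(b), clear(c), clear(d), inpos(b,b), inpos(c,b), inpos(c,c), inpos(d,d), inpos(d,e), inpos(e,b), inpos(e,e)}
3. push(b,e)  →  {clear(b), clear(c), clear(d), inpos(b,b), inpos(b,e), inpos(c,b), inpos(c,c), inpos(d,d), inpos(d,e), inpos(e,b), near(b)}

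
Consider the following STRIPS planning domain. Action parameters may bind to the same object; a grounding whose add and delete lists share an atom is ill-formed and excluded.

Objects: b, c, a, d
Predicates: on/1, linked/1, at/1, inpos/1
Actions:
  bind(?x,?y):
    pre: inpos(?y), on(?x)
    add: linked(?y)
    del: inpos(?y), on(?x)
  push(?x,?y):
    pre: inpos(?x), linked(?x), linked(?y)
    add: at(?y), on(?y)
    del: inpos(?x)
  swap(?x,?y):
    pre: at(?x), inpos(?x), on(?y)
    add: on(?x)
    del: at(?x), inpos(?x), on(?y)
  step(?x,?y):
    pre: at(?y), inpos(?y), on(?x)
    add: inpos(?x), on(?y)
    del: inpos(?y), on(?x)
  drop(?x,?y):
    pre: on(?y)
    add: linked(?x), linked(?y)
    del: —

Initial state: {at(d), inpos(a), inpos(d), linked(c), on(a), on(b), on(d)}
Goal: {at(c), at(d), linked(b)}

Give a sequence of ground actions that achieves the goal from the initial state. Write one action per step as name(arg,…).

1. drop(b,a)  →  {at(d), inpos(a), inpos(d), linked(a), linked(b), linked(c), on(a), on(b), on(d)}
2. push(a,c)  →  {at(c), at(d), inpos(d), linked(a), linked(b), linked(c), on(a), on(b), on(c), on(d)}

drop(b,a); push(a,c)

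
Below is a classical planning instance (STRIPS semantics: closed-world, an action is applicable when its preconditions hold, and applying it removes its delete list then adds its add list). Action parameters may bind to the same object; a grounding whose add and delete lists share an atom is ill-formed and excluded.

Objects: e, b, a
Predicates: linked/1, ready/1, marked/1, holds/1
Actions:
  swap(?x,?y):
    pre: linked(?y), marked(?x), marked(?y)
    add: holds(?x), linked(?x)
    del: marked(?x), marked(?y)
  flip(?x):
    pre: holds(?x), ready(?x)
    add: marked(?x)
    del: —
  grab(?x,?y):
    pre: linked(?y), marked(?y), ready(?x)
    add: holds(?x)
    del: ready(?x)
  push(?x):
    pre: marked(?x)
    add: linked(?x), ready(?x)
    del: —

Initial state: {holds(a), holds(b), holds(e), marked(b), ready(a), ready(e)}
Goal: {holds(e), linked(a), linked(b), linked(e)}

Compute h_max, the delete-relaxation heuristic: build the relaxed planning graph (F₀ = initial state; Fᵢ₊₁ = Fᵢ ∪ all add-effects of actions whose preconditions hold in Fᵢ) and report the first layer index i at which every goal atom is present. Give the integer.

F0 = init (6 atoms)
F1 = F0 ∪ {linked(b), marked(a), marked(e), ready(b)}  (10 atoms)
F2 = F1 ∪ {linked(a), linked(e)}  (12 atoms)
goal ⊆ F2  ⇒  h_max = 2

2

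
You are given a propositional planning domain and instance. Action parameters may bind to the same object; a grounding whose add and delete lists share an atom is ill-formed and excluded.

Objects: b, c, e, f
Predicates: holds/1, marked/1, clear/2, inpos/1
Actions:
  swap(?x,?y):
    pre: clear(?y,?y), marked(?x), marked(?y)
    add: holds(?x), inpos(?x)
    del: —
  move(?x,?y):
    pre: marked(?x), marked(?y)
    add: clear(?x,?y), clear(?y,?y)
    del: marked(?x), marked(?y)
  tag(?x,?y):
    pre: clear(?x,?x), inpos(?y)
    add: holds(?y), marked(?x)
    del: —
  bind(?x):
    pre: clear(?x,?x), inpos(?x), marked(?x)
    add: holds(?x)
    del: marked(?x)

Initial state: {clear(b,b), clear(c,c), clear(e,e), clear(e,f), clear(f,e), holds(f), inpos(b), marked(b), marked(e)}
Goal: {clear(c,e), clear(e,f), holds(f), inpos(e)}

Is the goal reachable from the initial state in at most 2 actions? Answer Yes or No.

No

1. swap(e,b)  →  {clear(b,b), clear(c,c), clear(e,e), clear(e,f), clear(f,e), holds(e), holds(f), inpos(b), inpos(e), marked(b), marked(e)}
2. tag(c,b)  →  {clear(b,b), clear(c,c), clear(e,e), clear(e,f), clear(f,e), holds(b), holds(e), holds(f), inpos(b), inpos(e), marked(b), marked(c), marked(e)}
3. move(c,e)  →  {clear(b,b), clear(c,c), clear(c,e), clear(e,e), clear(e,f), clear(f,e), holds(b), holds(e), holds(f), inpos(b), inpos(e), marked(b)}
optimal plan length = 3; 3 > 2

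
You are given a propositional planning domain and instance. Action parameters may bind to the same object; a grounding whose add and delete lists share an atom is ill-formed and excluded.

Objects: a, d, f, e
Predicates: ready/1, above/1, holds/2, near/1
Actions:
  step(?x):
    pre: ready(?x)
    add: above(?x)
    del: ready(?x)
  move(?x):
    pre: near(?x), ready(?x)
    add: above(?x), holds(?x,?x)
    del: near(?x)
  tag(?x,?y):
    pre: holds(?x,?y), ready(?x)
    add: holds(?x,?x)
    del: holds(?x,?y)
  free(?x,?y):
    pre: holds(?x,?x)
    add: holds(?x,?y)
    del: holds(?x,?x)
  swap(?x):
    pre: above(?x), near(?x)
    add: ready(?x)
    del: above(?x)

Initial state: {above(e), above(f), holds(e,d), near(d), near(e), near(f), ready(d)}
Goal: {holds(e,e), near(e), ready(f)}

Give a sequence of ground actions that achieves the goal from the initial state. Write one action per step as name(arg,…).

1. swap(f)  →  {above(e), holds(e,d), near(d), near(e), near(f), ready(d), ready(f)}
2. swap(e)  →  {holds(e,d), near(d), near(e), near(f), ready(d), ready(e), ready(f)}
3. tag(e,d)  →  {holds(e,e), near(d), near(e), near(f), ready(d), ready(e), ready(f)}

swap(f); swap(e); tag(e,d)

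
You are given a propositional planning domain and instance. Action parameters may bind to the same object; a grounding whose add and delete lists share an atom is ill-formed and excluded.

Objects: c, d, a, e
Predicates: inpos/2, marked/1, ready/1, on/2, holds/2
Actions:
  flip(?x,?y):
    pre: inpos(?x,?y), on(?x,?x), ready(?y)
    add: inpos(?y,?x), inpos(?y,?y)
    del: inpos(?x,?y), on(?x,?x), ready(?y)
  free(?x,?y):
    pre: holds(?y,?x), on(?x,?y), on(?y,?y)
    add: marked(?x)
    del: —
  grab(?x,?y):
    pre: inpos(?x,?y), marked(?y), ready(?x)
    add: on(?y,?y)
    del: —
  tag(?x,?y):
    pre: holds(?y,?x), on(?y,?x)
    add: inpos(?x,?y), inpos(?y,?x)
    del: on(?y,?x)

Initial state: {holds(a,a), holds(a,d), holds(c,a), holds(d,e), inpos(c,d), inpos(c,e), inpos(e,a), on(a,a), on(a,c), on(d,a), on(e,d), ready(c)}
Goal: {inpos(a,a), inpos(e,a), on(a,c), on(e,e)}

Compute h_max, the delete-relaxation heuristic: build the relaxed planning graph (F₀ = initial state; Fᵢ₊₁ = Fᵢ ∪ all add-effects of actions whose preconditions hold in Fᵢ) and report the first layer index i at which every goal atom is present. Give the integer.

F0 = init (12 atoms)
F1 = F0 ∪ {inpos(a,a), marked(a), marked(d)}  (15 atoms)
F2 = F1 ∪ {on(d,d)}  (16 atoms)
F3 = F2 ∪ {marked(e)}  (17 atoms)
F4 = F3 ∪ {on(e,e)}  (18 atoms)
goal ⊆ F4  ⇒  h_max = 4

4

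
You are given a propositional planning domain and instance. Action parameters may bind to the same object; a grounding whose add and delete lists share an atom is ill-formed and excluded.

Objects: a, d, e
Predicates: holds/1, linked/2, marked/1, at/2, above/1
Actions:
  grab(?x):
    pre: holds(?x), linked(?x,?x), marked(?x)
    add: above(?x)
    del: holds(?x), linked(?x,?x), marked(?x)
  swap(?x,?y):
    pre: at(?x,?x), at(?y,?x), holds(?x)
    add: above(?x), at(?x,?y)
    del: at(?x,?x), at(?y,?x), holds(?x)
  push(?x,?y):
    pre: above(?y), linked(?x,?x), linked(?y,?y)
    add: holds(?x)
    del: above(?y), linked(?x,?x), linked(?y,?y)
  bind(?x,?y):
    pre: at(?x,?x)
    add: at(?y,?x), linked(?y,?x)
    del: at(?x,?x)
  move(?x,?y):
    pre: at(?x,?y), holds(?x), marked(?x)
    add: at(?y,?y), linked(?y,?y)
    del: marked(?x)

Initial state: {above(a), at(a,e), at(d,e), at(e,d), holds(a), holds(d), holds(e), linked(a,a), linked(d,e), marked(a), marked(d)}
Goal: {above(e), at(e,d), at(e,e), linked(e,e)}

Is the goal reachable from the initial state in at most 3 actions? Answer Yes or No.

Yes

1. move(a,e)  →  {above(a), at(a,e), at(d,e), at(e,d), at(e,e), holds(a), holds(d), holds(e), linked(a,a), linked(d,e), linked(e,e), marked(d)}
2. swap(e,a)  →  {above(a), above(e), at(d,e), at(e,a), at(e,d), holds(a), holds(d), linked(a,a), linked(d,e), linked(e,e), marked(d)}
3. move(d,e)  →  {above(a), above(e), at(d,e), at(e,a), at(e,d), at(e,e), holds(a), holds(d), linked(a,a), linked(d,e), linked(e,e)}
optimal plan length = 3; 3 ≤ 3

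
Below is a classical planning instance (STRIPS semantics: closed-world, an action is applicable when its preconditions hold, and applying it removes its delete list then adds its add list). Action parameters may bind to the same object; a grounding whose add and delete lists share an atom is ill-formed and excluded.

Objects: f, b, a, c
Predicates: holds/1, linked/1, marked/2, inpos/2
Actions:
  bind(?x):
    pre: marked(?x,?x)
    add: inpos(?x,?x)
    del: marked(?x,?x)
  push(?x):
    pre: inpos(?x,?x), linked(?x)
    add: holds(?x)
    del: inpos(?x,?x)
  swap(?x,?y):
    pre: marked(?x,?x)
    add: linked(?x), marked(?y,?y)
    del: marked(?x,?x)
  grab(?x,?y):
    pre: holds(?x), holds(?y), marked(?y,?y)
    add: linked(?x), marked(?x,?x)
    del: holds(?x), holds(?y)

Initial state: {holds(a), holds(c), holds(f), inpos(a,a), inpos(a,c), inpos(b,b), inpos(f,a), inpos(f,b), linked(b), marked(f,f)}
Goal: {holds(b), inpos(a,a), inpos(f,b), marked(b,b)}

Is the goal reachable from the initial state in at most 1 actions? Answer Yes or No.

1. push(b)  →  {holds(a), holds(b), holds(c), holds(f), inpos(a,a), inpos(a,c), inpos(f,a), inpos(f,b), linked(b), marked(f,f)}
2. swap(f,b)  →  {holds(a), holds(b), holds(c), holds(f), inpos(a,a), inpos(a,c), inpos(f,a), inpos(f,b), linked(b), linked(f), marked(b,b)}
optimal plan length = 2; 2 > 1

No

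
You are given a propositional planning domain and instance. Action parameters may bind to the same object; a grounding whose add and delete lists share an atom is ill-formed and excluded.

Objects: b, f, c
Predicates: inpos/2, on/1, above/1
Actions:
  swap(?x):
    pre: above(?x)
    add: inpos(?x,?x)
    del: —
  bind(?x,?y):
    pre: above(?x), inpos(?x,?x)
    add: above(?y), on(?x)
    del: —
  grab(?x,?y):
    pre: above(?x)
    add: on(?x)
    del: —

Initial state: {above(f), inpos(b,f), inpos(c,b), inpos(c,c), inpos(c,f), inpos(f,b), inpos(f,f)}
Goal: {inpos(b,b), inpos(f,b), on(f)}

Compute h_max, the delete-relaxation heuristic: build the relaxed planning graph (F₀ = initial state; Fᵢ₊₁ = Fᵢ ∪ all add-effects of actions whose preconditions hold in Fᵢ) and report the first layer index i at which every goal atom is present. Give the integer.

2

F0 = init (7 atoms)
F1 = F0 ∪ {above(b), above(c), on(f)}  (10 atoms)
F2 = F1 ∪ {inpos(b,b), on(b), on(c)}  (13 atoms)
goal ⊆ F2  ⇒  h_max = 2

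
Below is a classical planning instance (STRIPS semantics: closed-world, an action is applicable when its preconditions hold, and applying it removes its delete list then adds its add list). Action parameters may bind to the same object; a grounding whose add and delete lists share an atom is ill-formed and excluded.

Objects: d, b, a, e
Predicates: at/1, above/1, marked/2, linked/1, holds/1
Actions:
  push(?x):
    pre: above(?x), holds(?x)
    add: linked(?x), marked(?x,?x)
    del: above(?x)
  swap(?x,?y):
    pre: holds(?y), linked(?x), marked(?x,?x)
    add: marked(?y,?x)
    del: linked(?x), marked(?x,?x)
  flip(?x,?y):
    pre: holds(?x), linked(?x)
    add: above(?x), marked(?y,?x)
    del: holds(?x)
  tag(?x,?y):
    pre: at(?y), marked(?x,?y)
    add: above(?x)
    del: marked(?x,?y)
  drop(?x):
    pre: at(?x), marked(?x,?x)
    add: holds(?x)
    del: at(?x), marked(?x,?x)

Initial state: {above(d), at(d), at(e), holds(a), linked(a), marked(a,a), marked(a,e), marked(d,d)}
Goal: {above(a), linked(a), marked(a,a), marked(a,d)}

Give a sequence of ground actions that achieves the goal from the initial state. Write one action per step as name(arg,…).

1. flip(a,d)  →  {above(a), above(d), at(d), at(e), linked(a), marked(a,a), marked(a,e), marked(d,a), marked(d,d)}
2. drop(d)  →  {above(a), above(d), at(e), holds(d), linked(a), marked(a,a), marked(a,e), marked(d,a)}
3. push(d)  →  {above(a), at(e), holds(d), linked(a), linked(d), marked(a,a), marked(a,e), marked(d,a), marked(d,d)}
4. flip(d,a)  →  {above(a), above(d), at(e), linked(a), linked(d), marked(a,a), marked(a,d), marked(a,e), marked(d,a), marked(d,d)}

flip(a,d); drop(d); push(d); flip(d,a)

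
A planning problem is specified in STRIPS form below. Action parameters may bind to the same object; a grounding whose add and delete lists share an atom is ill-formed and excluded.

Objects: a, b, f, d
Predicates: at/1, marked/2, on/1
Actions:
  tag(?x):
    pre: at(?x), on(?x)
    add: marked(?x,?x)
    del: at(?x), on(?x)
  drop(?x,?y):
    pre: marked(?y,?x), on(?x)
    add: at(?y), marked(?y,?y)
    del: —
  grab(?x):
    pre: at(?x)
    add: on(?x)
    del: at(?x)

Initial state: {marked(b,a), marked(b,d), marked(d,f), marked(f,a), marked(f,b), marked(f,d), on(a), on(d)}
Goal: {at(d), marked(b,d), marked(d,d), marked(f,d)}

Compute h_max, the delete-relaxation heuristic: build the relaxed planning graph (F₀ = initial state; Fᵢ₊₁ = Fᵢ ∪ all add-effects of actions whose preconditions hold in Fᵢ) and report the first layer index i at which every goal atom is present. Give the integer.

F0 = init (8 atoms)
F1 = F0 ∪ {at(b), at(f), marked(b,b), marked(f,f)}  (12 atoms)
F2 = F1 ∪ {on(b), on(f)}  (14 atoms)
F3 = F2 ∪ {at(d), marked(d,d)}  (16 atoms)
goal ⊆ F3  ⇒  h_max = 3

3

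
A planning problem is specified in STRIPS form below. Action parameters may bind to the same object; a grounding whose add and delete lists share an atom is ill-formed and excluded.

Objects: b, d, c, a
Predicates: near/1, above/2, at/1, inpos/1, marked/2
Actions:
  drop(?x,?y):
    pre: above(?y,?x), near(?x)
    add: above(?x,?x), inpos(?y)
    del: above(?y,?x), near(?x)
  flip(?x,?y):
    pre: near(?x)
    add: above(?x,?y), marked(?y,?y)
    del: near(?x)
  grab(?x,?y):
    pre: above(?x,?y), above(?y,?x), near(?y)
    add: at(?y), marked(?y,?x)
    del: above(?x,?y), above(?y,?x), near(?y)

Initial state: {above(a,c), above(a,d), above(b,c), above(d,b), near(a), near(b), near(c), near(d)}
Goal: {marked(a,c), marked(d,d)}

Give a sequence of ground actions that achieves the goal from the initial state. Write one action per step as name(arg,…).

flip(b,d); flip(c,a); grab(c,a)

1. flip(b,d)  →  {above(a,c), above(a,d), above(b,c), above(b,d), above(d,b), marked(d,d), near(a), near(c), near(d)}
2. flip(c,a)  →  {above(a,c), above(a,d), above(b,c), above(b,d), above(c,a), above(d,b), marked(a,a), marked(d,d), near(a), near(d)}
3. grab(c,a)  →  {above(a,d), above(b,c), above(b,d), above(d,b), at(a), marked(a,a), marked(a,c), marked(d,d), near(d)}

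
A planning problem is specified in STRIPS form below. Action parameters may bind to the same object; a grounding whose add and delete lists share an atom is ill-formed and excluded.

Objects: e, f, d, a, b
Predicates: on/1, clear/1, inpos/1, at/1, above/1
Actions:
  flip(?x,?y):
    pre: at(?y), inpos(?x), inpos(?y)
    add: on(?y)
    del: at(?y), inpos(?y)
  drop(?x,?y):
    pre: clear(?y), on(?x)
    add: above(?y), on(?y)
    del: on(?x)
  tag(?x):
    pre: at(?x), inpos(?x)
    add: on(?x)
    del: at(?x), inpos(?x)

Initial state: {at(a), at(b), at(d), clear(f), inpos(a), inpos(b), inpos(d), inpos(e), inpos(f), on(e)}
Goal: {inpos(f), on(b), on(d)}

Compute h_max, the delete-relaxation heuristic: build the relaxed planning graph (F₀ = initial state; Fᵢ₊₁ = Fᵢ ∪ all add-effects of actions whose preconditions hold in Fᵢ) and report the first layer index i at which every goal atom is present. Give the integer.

1

F0 = init (10 atoms)
F1 = F0 ∪ {above(f), on(a), on(b), on(d), on(f)}  (15 atoms)
goal ⊆ F1  ⇒  h_max = 1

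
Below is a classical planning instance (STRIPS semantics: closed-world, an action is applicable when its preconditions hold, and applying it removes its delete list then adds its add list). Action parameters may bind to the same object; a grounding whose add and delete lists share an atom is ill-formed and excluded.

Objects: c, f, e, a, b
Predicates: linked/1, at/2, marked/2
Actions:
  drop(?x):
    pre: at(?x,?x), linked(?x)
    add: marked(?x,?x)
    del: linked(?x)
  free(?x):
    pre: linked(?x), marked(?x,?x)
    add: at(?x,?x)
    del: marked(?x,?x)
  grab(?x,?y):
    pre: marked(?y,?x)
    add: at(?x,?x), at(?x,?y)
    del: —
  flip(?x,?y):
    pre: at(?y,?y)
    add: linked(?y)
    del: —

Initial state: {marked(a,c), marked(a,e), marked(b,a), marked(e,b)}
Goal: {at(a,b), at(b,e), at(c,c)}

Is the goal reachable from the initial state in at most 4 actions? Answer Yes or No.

1. grab(c,a)  →  {at(c,a), at(c,c), marked(a,c), marked(a,e), marked(b,a), marked(e,b)}
2. grab(a,b)  →  {at(a,a), at(a,b), at(c,a), at(c,c), marked(a,c), marked(a,e), marked(b,a), marked(e,b)}
3. grab(b,e)  →  {at(a,a), at(a,b), at(b,b), at(b,e), at(c,a), at(c,c), marked(a,c), marked(a,e), marked(b,a), marked(e,b)}
optimal plan length = 3; 3 ≤ 4

Yes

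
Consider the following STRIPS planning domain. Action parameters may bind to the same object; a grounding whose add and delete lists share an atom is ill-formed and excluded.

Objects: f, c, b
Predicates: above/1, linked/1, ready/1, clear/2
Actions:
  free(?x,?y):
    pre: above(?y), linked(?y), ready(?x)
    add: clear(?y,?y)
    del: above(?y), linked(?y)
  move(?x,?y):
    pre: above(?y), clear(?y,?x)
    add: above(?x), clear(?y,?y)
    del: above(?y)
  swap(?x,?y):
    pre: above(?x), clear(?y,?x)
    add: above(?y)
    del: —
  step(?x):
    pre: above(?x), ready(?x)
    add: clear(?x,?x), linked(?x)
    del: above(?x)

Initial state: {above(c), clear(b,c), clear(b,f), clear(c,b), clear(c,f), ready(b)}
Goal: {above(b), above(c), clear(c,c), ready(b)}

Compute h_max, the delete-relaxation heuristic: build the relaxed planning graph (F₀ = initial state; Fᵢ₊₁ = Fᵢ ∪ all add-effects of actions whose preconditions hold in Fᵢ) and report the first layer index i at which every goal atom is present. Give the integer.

F0 = init (6 atoms)
F1 = F0 ∪ {above(b), above(f), clear(c,c)}  (9 atoms)
goal ⊆ F1  ⇒  h_max = 1

1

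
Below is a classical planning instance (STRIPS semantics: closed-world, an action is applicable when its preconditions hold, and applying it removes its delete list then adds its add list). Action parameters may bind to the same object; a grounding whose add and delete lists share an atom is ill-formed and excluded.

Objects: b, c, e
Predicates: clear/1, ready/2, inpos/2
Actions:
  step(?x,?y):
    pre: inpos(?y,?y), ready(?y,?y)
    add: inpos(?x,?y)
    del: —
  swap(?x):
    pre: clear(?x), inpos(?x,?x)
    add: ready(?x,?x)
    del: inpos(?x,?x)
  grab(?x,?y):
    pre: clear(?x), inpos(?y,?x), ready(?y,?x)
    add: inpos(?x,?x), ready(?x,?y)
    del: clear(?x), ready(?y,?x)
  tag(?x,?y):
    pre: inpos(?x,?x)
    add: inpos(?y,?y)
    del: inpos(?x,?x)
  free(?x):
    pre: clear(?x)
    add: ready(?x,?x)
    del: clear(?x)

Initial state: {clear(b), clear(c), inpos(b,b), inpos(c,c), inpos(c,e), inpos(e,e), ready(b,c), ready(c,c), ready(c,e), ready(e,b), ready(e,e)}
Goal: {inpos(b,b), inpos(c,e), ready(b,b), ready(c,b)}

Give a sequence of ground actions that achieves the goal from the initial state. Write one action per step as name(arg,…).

step(b,c); grab(c,b); free(b)

1. step(b,c)  →  {clear(b), clear(c), inpos(b,b), inpos(b,c), inpos(c,c), inpos(c,e), inpos(e,e), ready(b,c), ready(c,c), ready(c,e), ready(e,b), ready(e,e)}
2. grab(c,b)  →  {clear(b), inpos(b,b), inpos(b,c), inpos(c,c), inpos(c,e), inpos(e,e), ready(c,b), ready(c,c), ready(c,e), ready(e,b), ready(e,e)}
3. free(b)  →  {inpos(b,b), inpos(b,c), inpos(c,c), inpos(c,e), inpos(e,e), ready(b,b), ready(c,b), ready(c,c), ready(c,e), ready(e,b), ready(e,e)}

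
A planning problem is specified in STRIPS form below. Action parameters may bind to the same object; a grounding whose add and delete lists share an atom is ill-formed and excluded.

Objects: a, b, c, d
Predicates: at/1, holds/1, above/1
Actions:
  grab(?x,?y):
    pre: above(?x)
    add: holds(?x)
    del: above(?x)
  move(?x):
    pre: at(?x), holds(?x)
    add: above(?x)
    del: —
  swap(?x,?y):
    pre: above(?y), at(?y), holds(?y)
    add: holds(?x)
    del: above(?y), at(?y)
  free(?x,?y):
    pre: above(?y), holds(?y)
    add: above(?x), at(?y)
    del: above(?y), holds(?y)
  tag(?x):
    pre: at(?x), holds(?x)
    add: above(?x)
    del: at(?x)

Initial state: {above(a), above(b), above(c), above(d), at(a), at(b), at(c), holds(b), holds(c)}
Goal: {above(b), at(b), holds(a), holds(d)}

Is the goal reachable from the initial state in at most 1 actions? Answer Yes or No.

No

1. grab(a,a)  →  {above(b), above(c), above(d), at(a), at(b), at(c), holds(a), holds(b), holds(c)}
2. grab(d,a)  →  {above(b), above(c), at(a), at(b), at(c), holds(a), holds(b), holds(c), holds(d)}
optimal plan length = 2; 2 > 1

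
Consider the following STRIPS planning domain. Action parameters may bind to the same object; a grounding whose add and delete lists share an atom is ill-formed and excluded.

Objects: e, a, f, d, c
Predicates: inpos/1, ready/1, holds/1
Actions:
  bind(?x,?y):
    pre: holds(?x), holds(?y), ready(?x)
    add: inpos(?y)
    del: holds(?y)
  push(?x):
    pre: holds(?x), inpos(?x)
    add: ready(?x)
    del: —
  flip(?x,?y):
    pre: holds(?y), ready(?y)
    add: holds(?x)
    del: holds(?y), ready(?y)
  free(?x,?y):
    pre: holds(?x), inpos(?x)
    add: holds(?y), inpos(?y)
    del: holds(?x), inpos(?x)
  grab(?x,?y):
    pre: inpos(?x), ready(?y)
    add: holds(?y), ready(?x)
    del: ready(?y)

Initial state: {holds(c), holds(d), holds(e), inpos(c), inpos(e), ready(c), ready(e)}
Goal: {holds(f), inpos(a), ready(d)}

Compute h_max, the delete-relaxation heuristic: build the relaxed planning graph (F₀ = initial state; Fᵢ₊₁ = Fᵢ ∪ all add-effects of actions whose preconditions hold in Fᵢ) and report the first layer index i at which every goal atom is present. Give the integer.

F0 = init (7 atoms)
F1 = F0 ∪ {holds(a), holds(f), inpos(a), inpos(d), inpos(f)}  (12 atoms)
F2 = F1 ∪ {ready(a), ready(d), ready(f)}  (15 atoms)
goal ⊆ F2  ⇒  h_max = 2

2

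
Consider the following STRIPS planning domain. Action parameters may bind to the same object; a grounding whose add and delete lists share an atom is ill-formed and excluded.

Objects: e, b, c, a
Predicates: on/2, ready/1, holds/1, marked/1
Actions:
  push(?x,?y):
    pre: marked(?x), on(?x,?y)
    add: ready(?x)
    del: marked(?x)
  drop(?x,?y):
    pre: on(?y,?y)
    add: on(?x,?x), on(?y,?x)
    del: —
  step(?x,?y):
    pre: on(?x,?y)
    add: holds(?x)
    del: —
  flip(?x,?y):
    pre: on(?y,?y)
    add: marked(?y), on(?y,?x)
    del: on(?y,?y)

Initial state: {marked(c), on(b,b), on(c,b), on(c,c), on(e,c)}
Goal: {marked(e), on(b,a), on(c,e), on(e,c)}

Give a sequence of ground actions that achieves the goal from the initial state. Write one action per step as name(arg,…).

drop(e,c); drop(a,b); flip(b,e)

1. drop(e,c)  →  {marked(c), on(b,b), on(c,b), on(c,c), on(c,e), on(e,c), on(e,e)}
2. drop(a,b)  →  {marked(c), on(a,a), on(b,a), on(b,b), on(c,b), on(c,c), on(c,e), on(e,c), on(e,e)}
3. flip(b,e)  →  {marked(c), marked(e), on(a,a), on(b,a), on(b,b), on(c,b), on(c,c), on(c,e), on(e,b), on(e,c)}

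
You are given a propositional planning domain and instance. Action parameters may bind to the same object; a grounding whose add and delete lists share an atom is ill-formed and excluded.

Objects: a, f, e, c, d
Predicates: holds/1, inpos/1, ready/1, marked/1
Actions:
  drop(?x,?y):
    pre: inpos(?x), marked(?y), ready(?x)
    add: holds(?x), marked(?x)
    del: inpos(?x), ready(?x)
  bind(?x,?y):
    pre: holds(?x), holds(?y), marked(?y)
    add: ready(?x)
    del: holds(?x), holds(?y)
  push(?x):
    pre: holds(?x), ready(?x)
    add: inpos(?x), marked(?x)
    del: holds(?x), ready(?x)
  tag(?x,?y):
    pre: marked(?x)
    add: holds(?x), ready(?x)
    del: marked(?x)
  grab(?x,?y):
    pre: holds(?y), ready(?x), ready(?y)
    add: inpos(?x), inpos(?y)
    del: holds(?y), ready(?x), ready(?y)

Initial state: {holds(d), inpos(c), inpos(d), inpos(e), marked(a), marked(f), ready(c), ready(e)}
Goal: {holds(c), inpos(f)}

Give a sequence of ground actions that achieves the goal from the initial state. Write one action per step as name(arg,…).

drop(c,a); tag(f,a); push(f)

1. drop(c,a)  →  {holds(c), holds(d), inpos(d), inpos(e), marked(a), marked(c), marked(f), ready(e)}
2. tag(f,a)  →  {holds(c), holds(d), holds(f), inpos(d), inpos(e), marked(a), marked(c), ready(e), ready(f)}
3. push(f)  →  {holds(c), holds(d), inpos(d), inpos(e), inpos(f), marked(a), marked(c), marked(f), ready(e)}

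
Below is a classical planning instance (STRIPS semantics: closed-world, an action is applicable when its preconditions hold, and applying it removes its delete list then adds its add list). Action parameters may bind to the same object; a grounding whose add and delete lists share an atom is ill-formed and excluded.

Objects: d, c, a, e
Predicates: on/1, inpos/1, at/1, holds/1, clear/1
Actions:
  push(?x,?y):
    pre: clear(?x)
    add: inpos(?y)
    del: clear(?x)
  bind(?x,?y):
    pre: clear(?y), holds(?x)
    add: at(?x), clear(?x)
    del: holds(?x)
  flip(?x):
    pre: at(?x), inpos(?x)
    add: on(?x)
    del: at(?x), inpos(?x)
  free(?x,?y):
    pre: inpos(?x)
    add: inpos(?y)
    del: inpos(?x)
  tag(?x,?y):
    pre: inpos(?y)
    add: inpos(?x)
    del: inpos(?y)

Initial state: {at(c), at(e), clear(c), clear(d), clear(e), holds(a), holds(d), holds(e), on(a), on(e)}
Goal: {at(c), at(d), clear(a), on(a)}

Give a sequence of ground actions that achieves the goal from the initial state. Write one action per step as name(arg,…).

bind(d,d); bind(a,d)

1. bind(d,d)  →  {at(c), at(d), at(e), clear(c), clear(d), clear(e), holds(a), holds(e), on(a), on(e)}
2. bind(a,d)  →  {at(a), at(c), at(d), at(e), clear(a), clear(c), clear(d), clear(e), holds(e), on(a), on(e)}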